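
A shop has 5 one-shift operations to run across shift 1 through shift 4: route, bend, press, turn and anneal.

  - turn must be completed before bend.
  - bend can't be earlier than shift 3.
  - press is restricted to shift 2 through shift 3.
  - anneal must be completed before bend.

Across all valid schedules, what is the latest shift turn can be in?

Downstream work caps turn at shift 3.
turn at shift 3 is achievable: anneal in shift 1; bend in shift 4; turn in shift 3; press in shift 2; route in shift 1.

shift 3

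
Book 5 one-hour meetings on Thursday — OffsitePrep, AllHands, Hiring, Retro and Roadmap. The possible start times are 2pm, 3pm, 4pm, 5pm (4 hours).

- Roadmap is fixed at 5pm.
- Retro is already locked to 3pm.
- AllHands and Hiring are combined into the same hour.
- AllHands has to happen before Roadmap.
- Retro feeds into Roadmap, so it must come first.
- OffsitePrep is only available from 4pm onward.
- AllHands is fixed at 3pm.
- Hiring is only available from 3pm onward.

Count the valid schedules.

2

Enumerating: Roadmap=5pm, OffsitePrep=4pm, AllHands=3pm, Hiring=3pm, Retro=3pm | Roadmap -> 5pm, OffsitePrep -> 5pm, Hiring -> 3pm, Retro -> 3pm, AllHands -> 3pm.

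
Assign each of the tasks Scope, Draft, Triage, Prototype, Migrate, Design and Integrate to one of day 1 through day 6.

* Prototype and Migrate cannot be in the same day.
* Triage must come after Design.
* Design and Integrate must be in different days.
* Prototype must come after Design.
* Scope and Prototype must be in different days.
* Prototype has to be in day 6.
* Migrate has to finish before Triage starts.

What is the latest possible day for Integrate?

Integrate at day 6 is achievable: Design -> day 1, Scope -> day 1, Prototype -> day 6, Integrate -> day 6, Migrate -> day 1, Triage -> day 2, Draft -> day 1.

day 6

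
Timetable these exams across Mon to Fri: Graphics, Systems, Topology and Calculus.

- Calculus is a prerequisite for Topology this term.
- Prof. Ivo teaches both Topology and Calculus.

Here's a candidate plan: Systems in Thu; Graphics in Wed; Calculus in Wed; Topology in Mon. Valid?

Prof. Ivo teaches both Topology and Calculus — holds.
Calculus is a prerequisite for Topology this term — violated.

Invalid. Calculus is a prerequisite for Topology this term.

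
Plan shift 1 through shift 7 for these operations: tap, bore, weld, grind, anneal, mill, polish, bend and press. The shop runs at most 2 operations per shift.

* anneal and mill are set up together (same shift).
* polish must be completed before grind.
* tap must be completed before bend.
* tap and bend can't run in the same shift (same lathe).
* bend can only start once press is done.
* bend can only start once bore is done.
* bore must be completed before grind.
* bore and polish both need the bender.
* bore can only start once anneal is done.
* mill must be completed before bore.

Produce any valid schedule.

bore -> shift 2, polish -> shift 3, bend -> shift 4, anneal -> shift 1, press -> shift 3, grind -> shift 4, tap -> shift 2, mill -> shift 1, weld -> shift 5

Checking: mill(shift 1) before bore(shift 2); bore(shift 2) before grind(shift 4); polish(shift 3) before grind(shift 4); bore(shift 2) before bend(shift 4); anneal(shift 1) before bore(shift 2); press(shift 3) before bend(shift 4); tap(shift 2) before bend(shift 4); tap(shift 2) != bend(shift 4); bore(shift 2) != polish(shift 3); anneal = mill = shift 1; max 2 per shift (cap 2).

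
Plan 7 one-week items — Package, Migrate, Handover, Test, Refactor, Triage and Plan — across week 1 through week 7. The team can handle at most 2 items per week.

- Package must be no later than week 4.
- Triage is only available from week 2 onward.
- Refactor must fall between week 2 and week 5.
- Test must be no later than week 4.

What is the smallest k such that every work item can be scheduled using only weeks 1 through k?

4 weeks

With at most 2 per week and 7 work items, at least 4 weeks are needed.
Refactor can't be placed before week 2, so the schedule must run through at least week 2.
4 works (last occupied week: week 4): for example Package=week 1, Triage=week 2, Handover=week 3, Migrate=week 1, Test=week 3, Refactor=week 2, Plan=week 4.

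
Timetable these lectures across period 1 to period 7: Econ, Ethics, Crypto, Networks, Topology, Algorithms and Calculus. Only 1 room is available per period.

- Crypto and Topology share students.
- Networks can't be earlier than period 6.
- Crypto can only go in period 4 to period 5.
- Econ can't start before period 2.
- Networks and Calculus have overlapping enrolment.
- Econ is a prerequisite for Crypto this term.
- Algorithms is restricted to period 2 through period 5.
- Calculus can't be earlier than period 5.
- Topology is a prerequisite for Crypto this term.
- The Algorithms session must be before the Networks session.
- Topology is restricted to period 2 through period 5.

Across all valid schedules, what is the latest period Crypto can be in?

period 5

Crypto is available from period 4; Crypto's own window allows nothing later than period 5.
Crypto at period 5 is achievable: Crypto=period 5; Networks=period 6; Algorithms=period 3; Econ=period 4; Calculus=period 7; Topology=period 2; Ethics=period 1.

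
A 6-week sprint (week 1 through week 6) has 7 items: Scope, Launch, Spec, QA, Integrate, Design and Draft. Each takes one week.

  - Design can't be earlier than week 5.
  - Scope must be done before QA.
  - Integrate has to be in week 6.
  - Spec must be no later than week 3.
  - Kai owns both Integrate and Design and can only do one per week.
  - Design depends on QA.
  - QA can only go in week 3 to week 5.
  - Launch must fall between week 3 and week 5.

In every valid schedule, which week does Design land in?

Design's window is week 5–week 6.
Integrate is fixed at week 6, and Design can't share a week with Integrate.
So Design must be week 5.

week 5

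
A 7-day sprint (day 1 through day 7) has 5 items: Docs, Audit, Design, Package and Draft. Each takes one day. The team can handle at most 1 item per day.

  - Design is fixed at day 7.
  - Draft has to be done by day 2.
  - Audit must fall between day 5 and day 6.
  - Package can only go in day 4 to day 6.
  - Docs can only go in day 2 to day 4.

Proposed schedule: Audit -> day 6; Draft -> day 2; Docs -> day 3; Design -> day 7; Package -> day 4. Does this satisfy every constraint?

Yes, all constraints hold

Audit must fall between day 5 and day 6 — holds.
Docs can only go in day 2 to day 4 — holds.
The team can handle at most 1 item per day — holds.
Package can only go in day 4 to day 6 — holds.
Design is fixed at day 7 — holds.
Draft has to be done by day 2 — holds.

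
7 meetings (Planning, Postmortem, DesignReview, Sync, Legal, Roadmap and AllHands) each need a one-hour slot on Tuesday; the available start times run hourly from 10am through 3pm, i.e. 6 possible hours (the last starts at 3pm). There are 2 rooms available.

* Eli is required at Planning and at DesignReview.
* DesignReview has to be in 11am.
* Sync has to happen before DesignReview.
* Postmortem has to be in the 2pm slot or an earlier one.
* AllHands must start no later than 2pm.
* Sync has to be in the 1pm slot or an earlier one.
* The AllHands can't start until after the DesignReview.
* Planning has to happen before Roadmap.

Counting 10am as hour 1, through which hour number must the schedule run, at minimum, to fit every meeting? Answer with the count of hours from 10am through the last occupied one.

4

The precedence chain requires at least 3 distinct hours.
With at most 2 per hour and 7 meetings, at least 4 hours are needed.
4 works (last occupied hour: 1pm): for example Roadmap in 11am, Planning in 10am, Sync in 10am, Postmortem in 12pm, AllHands in 12pm, DesignReview in 11am, Legal in 1pm.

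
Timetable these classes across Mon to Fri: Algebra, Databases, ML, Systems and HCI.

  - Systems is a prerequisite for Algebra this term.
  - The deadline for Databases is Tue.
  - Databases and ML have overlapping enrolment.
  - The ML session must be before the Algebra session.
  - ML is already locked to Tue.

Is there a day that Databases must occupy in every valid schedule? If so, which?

Mon

Databases's window is Mon–Tue.
ML is fixed at Tue, and Databases can't share a day with ML.
So Databases must be Mon.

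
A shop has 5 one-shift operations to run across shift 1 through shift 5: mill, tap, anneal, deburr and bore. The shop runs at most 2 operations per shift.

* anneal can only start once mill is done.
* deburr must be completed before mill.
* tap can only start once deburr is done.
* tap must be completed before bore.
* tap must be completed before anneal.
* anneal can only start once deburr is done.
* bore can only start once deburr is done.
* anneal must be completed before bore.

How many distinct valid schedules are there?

7

Splitting on mill: it can be shift 2 (4), shift 3 (3). Listing each branch's schedules as (tap, anneal, deburr, bore) by shift number:
mill=shift 2: (2,3,1,4) (2,3,1,5) (2,4,1,5) (3,4,1,5) — 4.
mill=shift 3: (2,4,1,5) (3,4,1,5) (3,4,2,5) — 3.
Summing: 4 + 3 = 7.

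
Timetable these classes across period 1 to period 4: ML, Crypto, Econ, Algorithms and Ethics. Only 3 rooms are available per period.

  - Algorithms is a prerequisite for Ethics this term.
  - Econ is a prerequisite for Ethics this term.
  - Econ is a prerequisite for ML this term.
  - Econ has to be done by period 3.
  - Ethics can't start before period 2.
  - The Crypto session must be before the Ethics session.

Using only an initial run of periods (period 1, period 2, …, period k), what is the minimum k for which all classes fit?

The precedence chain requires at least 2 distinct periods.
With at most 3 per period and 5 classes, at least 2 periods are needed.
2 works (last occupied period: period 2): for example Crypto=period 1, Algorithms=period 1, Ethics=period 2, Econ=period 1, ML=period 2.

2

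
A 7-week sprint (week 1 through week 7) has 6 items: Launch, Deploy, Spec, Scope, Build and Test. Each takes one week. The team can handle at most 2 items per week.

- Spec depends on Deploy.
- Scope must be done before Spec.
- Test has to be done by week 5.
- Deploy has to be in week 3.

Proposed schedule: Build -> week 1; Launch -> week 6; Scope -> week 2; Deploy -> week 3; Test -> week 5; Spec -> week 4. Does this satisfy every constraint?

Scope must be done before Spec — holds.
Spec depends on Deploy — holds.
Test has to be done by week 5 — holds.
Deploy has to be in week 3 — holds.
The team can handle at most 2 items per week — holds.

Valid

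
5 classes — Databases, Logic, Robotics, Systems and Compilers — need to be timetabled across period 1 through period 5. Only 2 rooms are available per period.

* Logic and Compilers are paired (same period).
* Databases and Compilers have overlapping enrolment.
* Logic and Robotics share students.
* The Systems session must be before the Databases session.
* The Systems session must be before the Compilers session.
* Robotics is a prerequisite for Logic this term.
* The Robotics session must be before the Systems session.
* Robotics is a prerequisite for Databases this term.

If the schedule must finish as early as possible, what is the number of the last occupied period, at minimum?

4

The precedence chain requires at least 3 distinct periods.
With at most 2 per period and 5 classes, at least 3 periods are needed.
Could 3 periods be enough, i.e. nothing placed later than period 3? No: Compilers must come after Systems (at period 1 or later) → {period 2, period 3}; Systems must come before Compilers (at period 3 or earlier) → {period 1, period 2}; Databases must come after Robotics (at period 1 or later) → {period 2, period 3}; Robotics must come before Databases (at period 3 or earlier) → {period 1, period 2}; Systems must come after Robotics (at period 1 or later) → {period 2}; Databases must come after Systems (at period 2 or later) → {period 3}; Compilers can't share with Databases (period 3) → {period 2}; Compilers must come after Systems (at period 2 or later) → nothing is left.
So 3 periods is not enough.
4 works (last occupied period: period 4): for example Databases in period 3; Compilers in period 4; Robotics in period 1; Logic in period 4; Systems in period 2.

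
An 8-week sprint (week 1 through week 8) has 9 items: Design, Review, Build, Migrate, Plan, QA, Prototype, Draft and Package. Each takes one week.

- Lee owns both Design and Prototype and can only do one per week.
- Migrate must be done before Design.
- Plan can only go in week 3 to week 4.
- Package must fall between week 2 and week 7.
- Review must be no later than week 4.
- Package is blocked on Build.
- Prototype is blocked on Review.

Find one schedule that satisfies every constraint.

Package=week 2, Plan=week 3, Prototype=week 3, Review=week 1, Design=week 2, QA=week 1, Migrate=week 1, Draft=week 1, Build=week 1

Checking: Build(week 1) before Package(week 2); Review(week 1) before Prototype(week 3); Migrate(week 1) before Design(week 2); Design(week 2) != Prototype(week 3); Review=week 1 in [week 1,week 4]; Plan=week 3 in [week 3,week 4]; Package=week 2 in [week 2,week 7].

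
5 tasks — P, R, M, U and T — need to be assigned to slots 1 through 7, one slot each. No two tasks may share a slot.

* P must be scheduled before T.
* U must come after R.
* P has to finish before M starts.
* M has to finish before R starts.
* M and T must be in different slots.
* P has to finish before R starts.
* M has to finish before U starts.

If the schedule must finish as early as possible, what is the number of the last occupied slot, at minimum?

The precedence chain requires at least 4 distinct slots.
With at most 1 per slot and 5 tasks, at least 5 slots are needed.
5 works (last occupied slot: 5): for example P=1, T=5, U=4, R=3, M=2.

5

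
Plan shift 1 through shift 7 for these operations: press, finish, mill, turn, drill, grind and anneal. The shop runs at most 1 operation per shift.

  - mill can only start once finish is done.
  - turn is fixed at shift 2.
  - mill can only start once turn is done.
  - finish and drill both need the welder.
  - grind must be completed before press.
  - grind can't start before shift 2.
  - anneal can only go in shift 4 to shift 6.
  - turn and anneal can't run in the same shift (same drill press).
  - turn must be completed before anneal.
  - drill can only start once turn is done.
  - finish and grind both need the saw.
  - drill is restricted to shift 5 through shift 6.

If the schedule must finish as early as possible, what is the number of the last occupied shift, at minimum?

The precedence chain requires at least 2 distinct shifts.
With at most 1 per shift and 7 operations, at least 7 shifts are needed.
drill can't be placed before shift 5, so the schedule must run through at least shift 5.
7 works (last occupied shift: shift 7): for example mill in shift 6, turn in shift 2, finish in shift 1, drill in shift 5, press in shift 7, anneal in shift 4, grind in shift 3.

7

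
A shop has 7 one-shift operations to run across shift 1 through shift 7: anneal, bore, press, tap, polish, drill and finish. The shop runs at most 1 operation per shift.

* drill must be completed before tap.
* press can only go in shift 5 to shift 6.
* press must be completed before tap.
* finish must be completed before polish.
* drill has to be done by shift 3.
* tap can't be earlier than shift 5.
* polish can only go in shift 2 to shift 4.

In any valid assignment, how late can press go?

shift 6

Press is available from shift 5; press's own window allows nothing later than shift 6.
press at shift 6 is achievable: finish -> shift 1, bore -> shift 5, tap -> shift 7, drill -> shift 3, press -> shift 6, anneal -> shift 4, polish -> shift 2.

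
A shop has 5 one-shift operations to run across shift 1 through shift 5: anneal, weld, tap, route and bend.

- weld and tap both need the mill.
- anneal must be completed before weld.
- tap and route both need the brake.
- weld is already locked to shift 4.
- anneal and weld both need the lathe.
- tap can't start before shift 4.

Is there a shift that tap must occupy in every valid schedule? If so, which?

shift 5

tap's window is shift 4–shift 5.
weld is fixed at shift 4, and tap can't share a shift with weld.
So tap must be shift 5.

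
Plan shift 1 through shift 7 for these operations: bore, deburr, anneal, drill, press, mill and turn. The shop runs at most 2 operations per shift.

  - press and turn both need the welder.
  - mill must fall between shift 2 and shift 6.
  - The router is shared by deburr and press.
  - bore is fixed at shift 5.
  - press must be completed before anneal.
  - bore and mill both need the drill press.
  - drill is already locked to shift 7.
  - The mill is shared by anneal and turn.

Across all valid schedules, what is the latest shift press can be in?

Downstream work caps press at shift 6.
press at shift 6 is achievable: deburr in shift 1, press in shift 6, drill in shift 7, mill in shift 2, turn in shift 1, anneal in shift 7, bore in shift 5.

shift 6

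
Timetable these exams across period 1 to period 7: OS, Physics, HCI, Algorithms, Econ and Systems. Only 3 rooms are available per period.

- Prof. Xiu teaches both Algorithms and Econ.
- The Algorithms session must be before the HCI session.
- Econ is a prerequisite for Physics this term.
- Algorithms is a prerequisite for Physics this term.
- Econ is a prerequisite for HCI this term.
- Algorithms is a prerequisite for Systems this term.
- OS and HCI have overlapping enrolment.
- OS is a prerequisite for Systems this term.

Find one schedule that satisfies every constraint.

OS in period 1; Physics in period 3; Systems in period 2; Econ in period 2; HCI in period 3; Algorithms in period 1

Checking: Econ(period 2) before Physics(period 3); Econ(period 2) before HCI(period 3); Algorithms(period 1) before Physics(period 3); Algorithms(period 1) before HCI(period 3); OS(period 1) before Systems(period 2); Algorithms(period 1) before Systems(period 2); OS(period 1) != HCI(period 3); Algorithms(period 1) != Econ(period 2); max 2 per period (cap 3).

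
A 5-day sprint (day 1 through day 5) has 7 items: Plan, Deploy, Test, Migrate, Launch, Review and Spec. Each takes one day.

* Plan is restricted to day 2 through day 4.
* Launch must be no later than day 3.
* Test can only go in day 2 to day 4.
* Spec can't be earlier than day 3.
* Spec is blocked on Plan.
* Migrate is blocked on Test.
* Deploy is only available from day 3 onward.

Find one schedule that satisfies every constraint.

Test=day 2, Migrate=day 3, Launch=day 1, Plan=day 2, Spec=day 3, Deploy=day 3, Review=day 1

Checking: Plan(day 2) before Spec(day 3); Test(day 2) before Migrate(day 3); Deploy=day 3 in [day 3,day 5]; Plan=day 2 in [day 2,day 4]; Spec=day 3 in [day 3,day 5]; Test=day 2 in [day 2,day 4]; Launch=day 1 in [day 1,day 3].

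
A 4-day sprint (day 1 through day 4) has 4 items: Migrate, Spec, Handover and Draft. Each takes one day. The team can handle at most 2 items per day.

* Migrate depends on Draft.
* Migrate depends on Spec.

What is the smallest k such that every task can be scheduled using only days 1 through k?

The precedence chain requires at least 2 distinct days.
With at most 2 per day and 4 tasks, at least 2 days are needed.
2 works (last occupied day: day 2): for example Migrate in day 2, Spec in day 1, Handover in day 2, Draft in day 1.

2 days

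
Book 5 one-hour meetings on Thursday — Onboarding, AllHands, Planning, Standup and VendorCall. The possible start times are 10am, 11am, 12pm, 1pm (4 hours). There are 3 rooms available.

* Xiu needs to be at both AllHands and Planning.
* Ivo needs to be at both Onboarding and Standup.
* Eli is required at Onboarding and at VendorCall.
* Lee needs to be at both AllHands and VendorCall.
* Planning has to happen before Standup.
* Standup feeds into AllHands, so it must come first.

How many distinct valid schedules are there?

28

Splitting on Onboarding: it can be 10am (8), 11am (4), 12pm (5), 1pm (11). Listing each branch's schedules as (AllHands, Planning, Standup, VendorCall):
Onboarding=10am: (12pm,10am,11am,11am) (12pm,10am,11am,1pm) (1pm,10am,11am,11am) (1pm,10am,11am,12pm) (1pm,10am,12pm,11am) (1pm,10am,12pm,12pm) (1pm,11am,12pm,11am) (1pm,11am,12pm,12pm) — 8.
Onboarding=11am: (1pm,10am,12pm,10am) (1pm,10am,12pm,12pm) (1pm,11am,12pm,10am) (1pm,11am,12pm,12pm) — 4.
Onboarding=12pm: (12pm,10am,11am,10am) (12pm,10am,11am,11am) (12pm,10am,11am,1pm) (1pm,10am,11am,10am) (1pm,10am,11am,11am) — 5.
Onboarding=1pm: (12pm,10am,11am,10am) (12pm,10am,11am,11am) (1pm,10am,11am,10am) (1pm,10am,11am,11am) (1pm,10am,11am,12pm) (1pm,10am,12pm,10am) (1pm,10am,12pm,11am) (1pm,10am,12pm,12pm) (1pm,11am,12pm,10am) (1pm,11am,12pm,11am) (1pm,11am,12pm,12pm) — 11.
Summing: 8 + 4 + 5 + 11 = 28.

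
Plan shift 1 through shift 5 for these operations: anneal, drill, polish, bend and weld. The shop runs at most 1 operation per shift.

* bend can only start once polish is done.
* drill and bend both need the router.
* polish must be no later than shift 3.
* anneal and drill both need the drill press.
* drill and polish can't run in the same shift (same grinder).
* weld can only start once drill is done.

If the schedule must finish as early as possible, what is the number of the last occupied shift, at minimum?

The precedence chain requires at least 2 distinct shifts.
With at most 1 per shift and 5 operations, at least 5 shifts are needed.
5 works (last occupied shift: shift 5): for example drill -> shift 2; polish -> shift 1; bend -> shift 3; weld -> shift 4; anneal -> shift 5.

5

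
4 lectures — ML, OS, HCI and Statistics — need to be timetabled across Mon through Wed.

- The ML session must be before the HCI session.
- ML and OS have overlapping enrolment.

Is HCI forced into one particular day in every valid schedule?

HCI can be Tue (e.g. Statistics in Mon; ML in Mon; HCI in Tue; OS in Tue) or Wed (e.g. HCI in Wed; ML in Mon; OS in Tue; Statistics in Mon).

No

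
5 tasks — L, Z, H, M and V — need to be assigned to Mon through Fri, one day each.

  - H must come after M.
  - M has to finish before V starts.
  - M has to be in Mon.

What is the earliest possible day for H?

Tue

Precedence pushes H to at least Tue.
H at Tue is achievable: H -> Tue; M -> Mon; L -> Mon; V -> Tue; Z -> Mon.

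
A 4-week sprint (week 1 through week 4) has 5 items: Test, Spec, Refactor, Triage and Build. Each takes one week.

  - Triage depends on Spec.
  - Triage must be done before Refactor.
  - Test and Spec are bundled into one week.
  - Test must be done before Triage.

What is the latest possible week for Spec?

Downstream work caps Spec at week 2.
Spec at week 2 is achievable: Refactor -> week 4, Spec -> week 2, Test -> week 2, Build -> week 1, Triage -> week 3.

week 2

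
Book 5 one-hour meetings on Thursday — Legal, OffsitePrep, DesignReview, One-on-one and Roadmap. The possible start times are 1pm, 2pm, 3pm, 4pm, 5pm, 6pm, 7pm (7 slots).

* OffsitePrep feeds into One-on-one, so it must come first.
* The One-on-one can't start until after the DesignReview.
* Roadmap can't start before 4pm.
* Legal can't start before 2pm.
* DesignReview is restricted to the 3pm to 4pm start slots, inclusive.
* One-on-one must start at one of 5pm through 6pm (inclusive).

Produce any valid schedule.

One-on-one=5pm; Roadmap=4pm; OffsitePrep=1pm; DesignReview=3pm; Legal=2pm

Checking: OffsitePrep(1pm) before One-on-one(5pm); DesignReview(3pm) before One-on-one(5pm); Roadmap=4pm in [4pm,7pm]; One-on-one=5pm in [5pm,6pm]; DesignReview=3pm in [3pm,4pm]; Legal=2pm in [2pm,7pm].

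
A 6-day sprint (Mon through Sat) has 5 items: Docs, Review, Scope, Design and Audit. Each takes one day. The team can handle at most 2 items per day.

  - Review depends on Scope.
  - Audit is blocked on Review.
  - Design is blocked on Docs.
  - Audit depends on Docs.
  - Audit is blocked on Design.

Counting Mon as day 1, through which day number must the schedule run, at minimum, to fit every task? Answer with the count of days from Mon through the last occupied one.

3 days

The precedence chain requires at least 3 distinct days.
With at most 2 per day and 5 tasks, at least 3 days are needed.
3 works (last occupied day: Wed): for example Docs in Mon, Review in Tue, Audit in Wed, Scope in Mon, Design in Tue.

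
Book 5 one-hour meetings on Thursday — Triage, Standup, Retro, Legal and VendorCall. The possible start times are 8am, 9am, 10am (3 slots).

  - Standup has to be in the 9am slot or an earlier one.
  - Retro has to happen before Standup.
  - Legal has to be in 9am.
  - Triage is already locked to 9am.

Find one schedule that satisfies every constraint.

Triage in 9am; Retro in 8am; VendorCall in 8am; Standup in 9am; Legal in 9am

Checking: Retro(8am) before Standup(9am); Legal=9am in [9am,9am]; Triage=9am in [9am,9am]; Standup=9am in [8am,9am].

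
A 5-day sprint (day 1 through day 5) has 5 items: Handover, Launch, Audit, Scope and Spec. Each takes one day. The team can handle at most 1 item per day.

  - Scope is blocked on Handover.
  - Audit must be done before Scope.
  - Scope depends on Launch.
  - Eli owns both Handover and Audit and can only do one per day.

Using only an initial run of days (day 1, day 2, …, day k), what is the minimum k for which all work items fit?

The precedence chain requires at least 2 distinct days.
With at most 1 per day and 5 work items, at least 5 days are needed.
5 works (last occupied day: day 5): for example Handover in day 1; Audit in day 3; Spec in day 5; Scope in day 4; Launch in day 2.

5 days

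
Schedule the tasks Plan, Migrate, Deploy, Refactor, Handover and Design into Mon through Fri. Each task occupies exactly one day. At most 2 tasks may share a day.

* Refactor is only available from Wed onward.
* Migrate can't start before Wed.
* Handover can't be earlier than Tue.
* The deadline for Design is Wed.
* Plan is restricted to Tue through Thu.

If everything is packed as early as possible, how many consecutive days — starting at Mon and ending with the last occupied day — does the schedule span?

With at most 2 per day and 6 tasks, at least 3 days are needed.
Migrate can't be placed before Wed — that is day 3 counting from Mon — so the schedule must run through at least 3 days.
3 works (last occupied day: Wed): for example Refactor -> Wed; Migrate -> Wed; Design -> Mon; Plan -> Tue; Handover -> Tue; Deploy -> Mon.

3 days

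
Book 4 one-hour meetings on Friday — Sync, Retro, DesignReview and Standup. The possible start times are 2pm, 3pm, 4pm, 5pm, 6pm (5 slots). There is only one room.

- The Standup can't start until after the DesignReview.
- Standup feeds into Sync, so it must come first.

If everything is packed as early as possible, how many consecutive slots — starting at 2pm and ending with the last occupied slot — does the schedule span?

The precedence chain requires at least 3 distinct slots.
With at most 1 per slot and 4 meetings, at least 4 slots are needed.
4 works (last occupied slot: 5pm): for example DesignReview in 2pm, Sync in 4pm, Standup in 3pm, Retro in 5pm.

4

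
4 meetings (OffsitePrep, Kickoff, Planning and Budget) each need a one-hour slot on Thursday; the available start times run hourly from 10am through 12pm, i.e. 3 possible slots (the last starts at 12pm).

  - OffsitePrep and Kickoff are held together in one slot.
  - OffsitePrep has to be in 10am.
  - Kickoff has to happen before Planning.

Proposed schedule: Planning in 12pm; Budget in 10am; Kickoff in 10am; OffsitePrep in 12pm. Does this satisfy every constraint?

OffsitePrep has to be in 10am — violated.
OffsitePrep and Kickoff are held together in one slot — violated.
Kickoff has to happen before Planning — holds.

No. OffsitePrep has to be in 10am is not satisfied.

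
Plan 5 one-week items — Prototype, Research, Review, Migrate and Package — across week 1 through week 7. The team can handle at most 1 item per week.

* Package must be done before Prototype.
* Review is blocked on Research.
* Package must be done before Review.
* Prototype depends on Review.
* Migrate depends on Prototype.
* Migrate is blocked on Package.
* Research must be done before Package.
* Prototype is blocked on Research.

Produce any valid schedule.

Research=week 1; Prototype=week 4; Package=week 2; Migrate=week 5; Review=week 3

Checking: Package(week 2) before Prototype(week 4); Research(week 1) before Review(week 3); Research(week 1) before Prototype(week 4); Research(week 1) before Package(week 2); Review(week 3) before Prototype(week 4); Package(week 2) before Migrate(week 5); Prototype(week 4) before Migrate(week 5); Package(week 2) before Review(week 3); max 1 per week (cap 1).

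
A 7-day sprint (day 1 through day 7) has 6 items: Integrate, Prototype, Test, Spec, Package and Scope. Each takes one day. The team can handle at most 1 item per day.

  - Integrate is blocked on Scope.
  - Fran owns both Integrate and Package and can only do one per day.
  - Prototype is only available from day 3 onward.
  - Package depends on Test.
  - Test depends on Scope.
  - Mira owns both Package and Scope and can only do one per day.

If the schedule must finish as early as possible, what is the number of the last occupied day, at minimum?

The precedence chain requires at least 3 distinct days.
With at most 1 per day and 6 tasks, at least 6 days are needed.
6 works (last occupied day: day 6): for example Test -> day 2, Integrate -> day 4, Prototype -> day 3, Scope -> day 1, Package -> day 5, Spec -> day 6.

6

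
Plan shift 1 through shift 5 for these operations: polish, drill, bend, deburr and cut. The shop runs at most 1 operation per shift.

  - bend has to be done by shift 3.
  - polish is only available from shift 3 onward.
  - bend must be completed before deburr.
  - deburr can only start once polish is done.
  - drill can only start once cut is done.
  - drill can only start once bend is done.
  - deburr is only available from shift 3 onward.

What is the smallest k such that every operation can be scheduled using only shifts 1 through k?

5 shifts

The precedence chain requires at least 2 distinct shifts.
With at most 1 per shift and 5 operations, at least 5 shifts are needed.
Propagating the time windows through the other constraints, deburr can't land before shift 4, so the schedule must run through at least shift 4.
5 works (last occupied shift: shift 5): for example cut in shift 2; drill in shift 5; polish in shift 3; bend in shift 1; deburr in shift 4.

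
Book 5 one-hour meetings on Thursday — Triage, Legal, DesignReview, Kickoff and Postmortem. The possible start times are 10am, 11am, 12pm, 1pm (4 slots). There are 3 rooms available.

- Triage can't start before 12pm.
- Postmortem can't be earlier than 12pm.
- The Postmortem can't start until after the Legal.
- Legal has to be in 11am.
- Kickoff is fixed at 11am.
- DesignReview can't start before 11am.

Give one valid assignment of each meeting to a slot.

Postmortem=12pm; Kickoff=11am; Legal=11am; DesignReview=11am; Triage=12pm

Checking: Legal(11am) before Postmortem(12pm); Postmortem=12pm in [12pm,1pm]; Legal=11am in [11am,11am]; Triage=12pm in [12pm,1pm]; DesignReview=11am in [11am,1pm]; Kickoff=11am in [11am,11am]; max 3 per slot (cap 3).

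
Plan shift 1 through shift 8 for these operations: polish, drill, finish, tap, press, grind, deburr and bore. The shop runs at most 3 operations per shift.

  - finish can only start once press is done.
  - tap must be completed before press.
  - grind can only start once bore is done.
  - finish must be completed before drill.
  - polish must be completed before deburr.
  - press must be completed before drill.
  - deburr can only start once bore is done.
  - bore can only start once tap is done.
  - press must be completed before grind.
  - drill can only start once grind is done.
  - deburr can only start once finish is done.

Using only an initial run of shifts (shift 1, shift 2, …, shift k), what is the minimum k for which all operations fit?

4

The precedence chain requires at least 4 distinct shifts.
With at most 3 per shift and 8 operations, at least 3 shifts are needed.
4 works (last occupied shift: shift 4): for example finish in shift 3; drill in shift 4; press in shift 2; polish in shift 1; tap in shift 1; bore in shift 2; deburr in shift 4; grind in shift 3.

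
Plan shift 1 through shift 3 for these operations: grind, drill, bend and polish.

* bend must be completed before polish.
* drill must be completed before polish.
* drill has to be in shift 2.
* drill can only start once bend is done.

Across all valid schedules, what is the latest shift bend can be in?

Downstream work caps bend at shift 1.
bend at shift 1 is achievable: grind in shift 1; polish in shift 3; bend in shift 1; drill in shift 2.

shift 1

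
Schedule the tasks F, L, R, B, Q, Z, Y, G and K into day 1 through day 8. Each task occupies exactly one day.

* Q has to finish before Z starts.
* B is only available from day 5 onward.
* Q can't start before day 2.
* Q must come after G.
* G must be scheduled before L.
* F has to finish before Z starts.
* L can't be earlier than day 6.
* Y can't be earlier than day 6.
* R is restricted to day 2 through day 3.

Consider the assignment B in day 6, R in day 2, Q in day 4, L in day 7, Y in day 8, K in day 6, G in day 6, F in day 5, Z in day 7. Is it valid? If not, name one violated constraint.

F has to finish before Z starts — holds.
L can't be earlier than day 6 — holds.
Q has to finish before Z starts — holds.
B is only available from day 5 onward — holds.
G must be scheduled before L — holds.
Q can't start before day 2 — holds.
Q must come after G — violated.
R is restricted to day 2 through day 3 — holds.
Y can't be earlier than day 6 — holds.

No — it violates: Q must come after G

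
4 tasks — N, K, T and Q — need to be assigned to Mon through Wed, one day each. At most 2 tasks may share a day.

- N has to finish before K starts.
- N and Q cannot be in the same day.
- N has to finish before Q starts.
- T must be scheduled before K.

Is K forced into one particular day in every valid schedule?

No

K can be Tue (e.g. Q in Tue; N in Mon; T in Mon; K in Tue) or Wed (e.g. T in Mon, K in Wed, Q in Tue, N in Mon).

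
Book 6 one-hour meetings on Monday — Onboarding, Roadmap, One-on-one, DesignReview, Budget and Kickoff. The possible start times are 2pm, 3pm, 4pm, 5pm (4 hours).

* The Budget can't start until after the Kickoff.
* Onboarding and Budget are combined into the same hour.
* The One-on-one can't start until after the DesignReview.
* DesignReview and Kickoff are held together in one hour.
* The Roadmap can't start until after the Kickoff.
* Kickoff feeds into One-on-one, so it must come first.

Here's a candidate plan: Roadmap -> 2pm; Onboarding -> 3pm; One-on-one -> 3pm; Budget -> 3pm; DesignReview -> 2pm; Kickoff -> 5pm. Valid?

Onboarding and Budget are combined into the same hour — holds.
Kickoff feeds into One-on-one, so it must come first — violated.
DesignReview and Kickoff are held together in one hour — violated.
The Roadmap can't start until after the Kickoff — violated.
The One-on-one can't start until after the DesignReview — holds.
The Budget can't start until after the Kickoff — violated.

No — it violates: The Roadmap can't start until after the Kickoff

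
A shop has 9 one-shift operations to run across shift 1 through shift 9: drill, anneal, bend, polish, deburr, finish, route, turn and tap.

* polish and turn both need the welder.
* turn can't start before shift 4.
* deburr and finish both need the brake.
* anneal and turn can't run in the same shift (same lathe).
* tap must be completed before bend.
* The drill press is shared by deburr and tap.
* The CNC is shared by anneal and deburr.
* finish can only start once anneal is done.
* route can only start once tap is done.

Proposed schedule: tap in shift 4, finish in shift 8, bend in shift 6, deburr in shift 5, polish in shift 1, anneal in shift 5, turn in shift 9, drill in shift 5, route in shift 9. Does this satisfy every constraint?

No — it violates: The CNC is shared by anneal and deburr

The CNC is shared by anneal and deburr — violated.
anneal and turn can't run in the same shift (same lathe) — holds.
The drill press is shared by deburr and tap — holds.
tap must be completed before bend — holds.
turn can't start before shift 4 — holds.
polish and turn both need the welder — holds.
deburr and finish both need the brake — holds.
finish can only start once anneal is done — holds.
route can only start once tap is done — holds.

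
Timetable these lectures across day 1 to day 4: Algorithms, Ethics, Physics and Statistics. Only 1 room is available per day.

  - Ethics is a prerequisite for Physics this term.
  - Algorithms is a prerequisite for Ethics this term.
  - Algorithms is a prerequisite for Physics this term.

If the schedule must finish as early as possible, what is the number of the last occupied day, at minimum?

The precedence chain requires at least 3 distinct days.
With at most 1 per day and 4 lectures, at least 4 days are needed.
4 works (last occupied day: day 4): for example Statistics=day 4; Ethics=day 2; Algorithms=day 1; Physics=day 3.

day 4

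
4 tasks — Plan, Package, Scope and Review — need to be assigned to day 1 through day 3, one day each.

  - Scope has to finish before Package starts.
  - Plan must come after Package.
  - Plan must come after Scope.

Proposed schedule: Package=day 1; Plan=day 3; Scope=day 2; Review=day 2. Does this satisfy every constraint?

Plan must come after Scope — holds.
Scope has to finish before Package starts — violated.
Plan must come after Package — holds.

No — it violates: Scope has to finish before Package starts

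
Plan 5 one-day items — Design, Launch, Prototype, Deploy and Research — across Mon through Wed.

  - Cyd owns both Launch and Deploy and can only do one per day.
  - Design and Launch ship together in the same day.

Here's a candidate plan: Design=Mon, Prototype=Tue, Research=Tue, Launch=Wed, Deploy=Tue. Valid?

No. Design and Launch ship together in the same day is not satisfied.

Cyd owns both Launch and Deploy and can only do one per day — holds.
Design and Launch ship together in the same day — violated.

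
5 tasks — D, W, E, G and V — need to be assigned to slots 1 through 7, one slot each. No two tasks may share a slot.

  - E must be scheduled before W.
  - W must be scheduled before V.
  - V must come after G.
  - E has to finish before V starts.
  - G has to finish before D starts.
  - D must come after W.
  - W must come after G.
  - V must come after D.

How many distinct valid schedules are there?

Splitting on D: it can be 4 (6), 5 (16), 6 (20). Listing each branch's schedules as (W, E, G, V):
D=4: (3,1,2,5) (3,1,2,6) (3,1,2,7) (3,2,1,5) (3,2,1,6) (3,2,1,7) — 6.
D=5: (3,1,2,6) (3,1,2,7) (3,2,1,6) (3,2,1,7) (4,1,2,6) (4,1,2,7) (4,1,3,6) (4,1,3,7) (4,2,1,6) (4,2,1,7) (4,2,3,6) (4,2,3,7) (4,3,1,6) (4,3,1,7) (4,3,2,6) (4,3,2,7) — 16.
D=6: (3,1,2,7) (3,2,1,7) (4,1,2,7) (4,1,3,7) (4,2,1,7) (4,2,3,7) (4,3,1,7) (4,3,2,7) (5,1,2,7) (5,1,3,7) (5,1,4,7) (5,2,1,7) (5,2,3,7) (5,2,4,7) (5,3,1,7) (5,3,2,7) (5,3,4,7) (5,4,1,7) (5,4,2,7) (5,4,3,7) — 20.
Summing: 6 + 16 + 20 = 42.

42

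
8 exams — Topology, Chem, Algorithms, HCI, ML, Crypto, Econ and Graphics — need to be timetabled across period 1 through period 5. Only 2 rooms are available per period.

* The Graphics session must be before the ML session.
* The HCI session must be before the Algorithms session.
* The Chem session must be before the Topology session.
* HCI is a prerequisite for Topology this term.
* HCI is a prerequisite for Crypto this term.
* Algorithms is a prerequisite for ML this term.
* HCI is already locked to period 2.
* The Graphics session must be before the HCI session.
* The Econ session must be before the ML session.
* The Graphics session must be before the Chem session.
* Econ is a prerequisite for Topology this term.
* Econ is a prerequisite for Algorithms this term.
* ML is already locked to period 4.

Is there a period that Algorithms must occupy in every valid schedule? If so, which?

period 3

HCI is fixed at period 2 and must come before Algorithms, so Algorithms is at least period 3.
ML is fixed at period 4 and must come after Algorithms, so Algorithms is at most period 3.
So Algorithms must be period 3.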